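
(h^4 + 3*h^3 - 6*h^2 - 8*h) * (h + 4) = h^5 + 7*h^4 + 6*h^3 - 32*h^2 - 32*h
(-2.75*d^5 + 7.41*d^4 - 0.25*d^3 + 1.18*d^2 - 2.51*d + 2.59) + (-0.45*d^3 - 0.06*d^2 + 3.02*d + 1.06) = -2.75*d^5 + 7.41*d^4 - 0.7*d^3 + 1.12*d^2 + 0.51*d + 3.65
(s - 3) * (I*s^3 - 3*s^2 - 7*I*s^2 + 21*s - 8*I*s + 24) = I*s^4 - 3*s^3 - 10*I*s^3 + 30*s^2 + 13*I*s^2 - 39*s + 24*I*s - 72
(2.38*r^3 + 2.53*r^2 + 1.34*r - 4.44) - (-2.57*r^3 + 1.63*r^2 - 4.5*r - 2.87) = 4.95*r^3 + 0.9*r^2 + 5.84*r - 1.57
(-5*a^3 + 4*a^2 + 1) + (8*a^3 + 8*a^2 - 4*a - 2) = 3*a^3 + 12*a^2 - 4*a - 1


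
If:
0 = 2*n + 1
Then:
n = -1/2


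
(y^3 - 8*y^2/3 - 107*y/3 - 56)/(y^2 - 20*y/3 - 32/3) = (3*y^2 + 16*y + 21)/(3*y + 4)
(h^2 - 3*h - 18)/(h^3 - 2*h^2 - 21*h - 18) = 1/(h + 1)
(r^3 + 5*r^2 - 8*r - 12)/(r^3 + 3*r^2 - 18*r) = (r^2 - r - 2)/(r*(r - 3))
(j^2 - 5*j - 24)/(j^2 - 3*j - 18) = (j - 8)/(j - 6)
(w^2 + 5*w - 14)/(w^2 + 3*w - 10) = (w + 7)/(w + 5)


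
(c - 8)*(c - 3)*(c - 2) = c^3 - 13*c^2 + 46*c - 48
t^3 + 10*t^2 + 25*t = t*(t + 5)^2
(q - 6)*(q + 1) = q^2 - 5*q - 6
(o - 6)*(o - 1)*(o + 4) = o^3 - 3*o^2 - 22*o + 24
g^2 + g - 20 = (g - 4)*(g + 5)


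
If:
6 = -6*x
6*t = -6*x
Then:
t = 1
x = -1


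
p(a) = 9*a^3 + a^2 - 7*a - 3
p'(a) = 27*a^2 + 2*a - 7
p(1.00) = 0.00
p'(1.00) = 22.00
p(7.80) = 4274.21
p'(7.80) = 1651.28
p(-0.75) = -0.98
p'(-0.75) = 6.69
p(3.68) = 433.31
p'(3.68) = 366.00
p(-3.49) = -348.97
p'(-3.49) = 314.88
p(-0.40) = -0.62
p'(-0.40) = -3.48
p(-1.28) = -11.28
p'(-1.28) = 34.68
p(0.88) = -2.25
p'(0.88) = 15.67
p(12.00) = 15609.00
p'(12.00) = 3905.00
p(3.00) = 228.00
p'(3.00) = 242.00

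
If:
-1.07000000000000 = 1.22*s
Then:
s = -0.88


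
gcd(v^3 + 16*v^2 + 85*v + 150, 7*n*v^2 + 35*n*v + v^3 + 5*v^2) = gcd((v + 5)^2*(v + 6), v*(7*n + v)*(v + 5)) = v + 5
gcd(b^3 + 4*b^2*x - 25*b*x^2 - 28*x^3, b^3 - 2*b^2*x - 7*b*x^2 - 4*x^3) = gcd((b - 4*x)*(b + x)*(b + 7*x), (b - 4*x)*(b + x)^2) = -b^2 + 3*b*x + 4*x^2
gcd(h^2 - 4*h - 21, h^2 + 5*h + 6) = h + 3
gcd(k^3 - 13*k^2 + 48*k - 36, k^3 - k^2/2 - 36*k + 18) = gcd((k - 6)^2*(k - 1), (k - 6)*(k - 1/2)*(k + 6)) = k - 6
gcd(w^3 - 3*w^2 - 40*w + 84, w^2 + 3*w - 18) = w + 6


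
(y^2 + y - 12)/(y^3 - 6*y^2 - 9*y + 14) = (y^2 + y - 12)/(y^3 - 6*y^2 - 9*y + 14)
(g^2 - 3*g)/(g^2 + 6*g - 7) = g*(g - 3)/(g^2 + 6*g - 7)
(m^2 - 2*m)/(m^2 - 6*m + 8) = m/(m - 4)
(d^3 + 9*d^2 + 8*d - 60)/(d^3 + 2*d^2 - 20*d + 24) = (d + 5)/(d - 2)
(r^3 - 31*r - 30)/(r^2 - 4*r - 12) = (r^2 + 6*r + 5)/(r + 2)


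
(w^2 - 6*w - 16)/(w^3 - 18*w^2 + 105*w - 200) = (w + 2)/(w^2 - 10*w + 25)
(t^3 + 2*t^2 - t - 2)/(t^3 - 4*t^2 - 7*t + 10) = (t + 1)/(t - 5)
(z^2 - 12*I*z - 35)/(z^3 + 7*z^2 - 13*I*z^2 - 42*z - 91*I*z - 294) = (z - 5*I)/(z^2 + z*(7 - 6*I) - 42*I)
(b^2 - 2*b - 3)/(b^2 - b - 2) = (b - 3)/(b - 2)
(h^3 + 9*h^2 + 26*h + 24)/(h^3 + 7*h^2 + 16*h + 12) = (h + 4)/(h + 2)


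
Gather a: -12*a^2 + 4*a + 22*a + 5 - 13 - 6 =-12*a^2 + 26*a - 14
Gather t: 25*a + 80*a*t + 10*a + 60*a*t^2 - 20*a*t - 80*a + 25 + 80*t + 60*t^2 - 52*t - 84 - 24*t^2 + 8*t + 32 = -45*a + t^2*(60*a + 36) + t*(60*a + 36) - 27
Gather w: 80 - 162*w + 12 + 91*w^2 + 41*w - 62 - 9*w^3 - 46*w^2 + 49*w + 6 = -9*w^3 + 45*w^2 - 72*w + 36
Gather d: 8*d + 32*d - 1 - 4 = 40*d - 5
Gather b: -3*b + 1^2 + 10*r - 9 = -3*b + 10*r - 8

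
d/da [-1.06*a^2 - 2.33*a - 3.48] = -2.12*a - 2.33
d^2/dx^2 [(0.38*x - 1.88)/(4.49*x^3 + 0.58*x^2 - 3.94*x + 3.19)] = (45.965028*x^5 - 448.87428*x^4 - 64.633816*x^3 + 130.44204*x^2 + 183.123168*x - 41.859848)/(90.518849*x^9 + 35.078574*x^8 - 233.761074*x^7 + 131.563981*x^6 + 254.971032*x^5 - 308.367672*x^4 + 32.170355*x^3 + 166.267266*x^2 - 120.281502*x + 32.461759)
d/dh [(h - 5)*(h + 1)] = 2*h - 4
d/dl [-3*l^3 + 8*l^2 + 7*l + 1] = -9*l^2 + 16*l + 7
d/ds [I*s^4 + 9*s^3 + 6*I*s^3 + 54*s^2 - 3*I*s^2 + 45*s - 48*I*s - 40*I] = 4*I*s^3 + s^2*(27 + 18*I) + 6*s*(18 - I) + 45 - 48*I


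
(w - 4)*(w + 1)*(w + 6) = w^3 + 3*w^2 - 22*w - 24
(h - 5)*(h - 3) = h^2 - 8*h + 15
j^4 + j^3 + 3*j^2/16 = j^2*(j + 1/4)*(j + 3/4)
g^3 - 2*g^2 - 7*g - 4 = (g - 4)*(g + 1)^2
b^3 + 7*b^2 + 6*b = b*(b + 1)*(b + 6)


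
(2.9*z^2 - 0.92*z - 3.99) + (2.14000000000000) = 2.9*z^2 - 0.92*z - 1.85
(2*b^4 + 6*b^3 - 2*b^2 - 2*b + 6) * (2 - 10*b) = -20*b^5 - 56*b^4 + 32*b^3 + 16*b^2 - 64*b + 12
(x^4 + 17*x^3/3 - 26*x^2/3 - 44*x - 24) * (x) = x^5 + 17*x^4/3 - 26*x^3/3 - 44*x^2 - 24*x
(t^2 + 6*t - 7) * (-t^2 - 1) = -t^4 - 6*t^3 + 6*t^2 - 6*t + 7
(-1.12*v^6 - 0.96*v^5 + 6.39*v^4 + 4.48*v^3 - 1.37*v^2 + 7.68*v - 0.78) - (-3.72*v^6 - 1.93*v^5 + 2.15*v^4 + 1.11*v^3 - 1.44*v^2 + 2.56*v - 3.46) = 2.6*v^6 + 0.97*v^5 + 4.24*v^4 + 3.37*v^3 + 0.0699999999999998*v^2 + 5.12*v + 2.68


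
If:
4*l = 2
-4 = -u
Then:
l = 1/2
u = 4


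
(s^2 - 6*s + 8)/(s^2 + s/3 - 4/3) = 3*(s^2 - 6*s + 8)/(3*s^2 + s - 4)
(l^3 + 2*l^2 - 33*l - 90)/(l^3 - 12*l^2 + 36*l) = (l^2 + 8*l + 15)/(l*(l - 6))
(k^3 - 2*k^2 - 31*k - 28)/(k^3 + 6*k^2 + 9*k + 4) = (k - 7)/(k + 1)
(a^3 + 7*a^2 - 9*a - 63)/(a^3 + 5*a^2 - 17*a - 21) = (a + 3)/(a + 1)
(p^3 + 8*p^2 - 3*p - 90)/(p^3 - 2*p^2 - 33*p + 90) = (p + 5)/(p - 5)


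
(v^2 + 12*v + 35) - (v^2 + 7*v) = 5*v + 35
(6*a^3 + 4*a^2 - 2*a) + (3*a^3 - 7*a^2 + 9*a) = 9*a^3 - 3*a^2 + 7*a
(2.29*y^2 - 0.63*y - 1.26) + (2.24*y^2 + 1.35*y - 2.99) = 4.53*y^2 + 0.72*y - 4.25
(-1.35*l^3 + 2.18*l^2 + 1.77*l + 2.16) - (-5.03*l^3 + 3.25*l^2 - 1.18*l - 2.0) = 3.68*l^3 - 1.07*l^2 + 2.95*l + 4.16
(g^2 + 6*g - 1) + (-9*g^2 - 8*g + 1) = -8*g^2 - 2*g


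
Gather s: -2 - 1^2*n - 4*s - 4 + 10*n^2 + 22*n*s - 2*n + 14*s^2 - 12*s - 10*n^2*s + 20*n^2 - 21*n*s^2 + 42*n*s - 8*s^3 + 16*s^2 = 30*n^2 - 3*n - 8*s^3 + s^2*(30 - 21*n) + s*(-10*n^2 + 64*n - 16) - 6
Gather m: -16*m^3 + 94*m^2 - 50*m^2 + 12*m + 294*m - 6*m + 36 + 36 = -16*m^3 + 44*m^2 + 300*m + 72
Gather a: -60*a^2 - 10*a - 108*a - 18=-60*a^2 - 118*a - 18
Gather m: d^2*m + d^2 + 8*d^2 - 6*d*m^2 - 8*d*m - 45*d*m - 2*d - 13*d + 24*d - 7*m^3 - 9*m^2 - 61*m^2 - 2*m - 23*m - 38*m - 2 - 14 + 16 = 9*d^2 + 9*d - 7*m^3 + m^2*(-6*d - 70) + m*(d^2 - 53*d - 63)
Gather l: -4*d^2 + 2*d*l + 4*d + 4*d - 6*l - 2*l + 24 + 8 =-4*d^2 + 8*d + l*(2*d - 8) + 32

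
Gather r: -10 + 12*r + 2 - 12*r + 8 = 0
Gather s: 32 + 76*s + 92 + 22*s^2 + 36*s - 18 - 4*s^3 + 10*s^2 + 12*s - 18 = -4*s^3 + 32*s^2 + 124*s + 88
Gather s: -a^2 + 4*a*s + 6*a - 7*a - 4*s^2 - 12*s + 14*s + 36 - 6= -a^2 - a - 4*s^2 + s*(4*a + 2) + 30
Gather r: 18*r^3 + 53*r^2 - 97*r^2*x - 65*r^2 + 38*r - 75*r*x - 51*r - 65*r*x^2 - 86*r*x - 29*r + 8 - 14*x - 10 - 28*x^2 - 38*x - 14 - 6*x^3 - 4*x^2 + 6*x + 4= 18*r^3 + r^2*(-97*x - 12) + r*(-65*x^2 - 161*x - 42) - 6*x^3 - 32*x^2 - 46*x - 12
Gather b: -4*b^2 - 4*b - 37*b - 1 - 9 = -4*b^2 - 41*b - 10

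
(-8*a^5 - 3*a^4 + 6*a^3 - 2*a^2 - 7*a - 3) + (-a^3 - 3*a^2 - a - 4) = -8*a^5 - 3*a^4 + 5*a^3 - 5*a^2 - 8*a - 7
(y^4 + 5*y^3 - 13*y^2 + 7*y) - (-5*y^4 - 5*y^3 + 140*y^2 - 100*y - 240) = 6*y^4 + 10*y^3 - 153*y^2 + 107*y + 240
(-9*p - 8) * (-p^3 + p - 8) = 9*p^4 + 8*p^3 - 9*p^2 + 64*p + 64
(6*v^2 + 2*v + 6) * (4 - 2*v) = -12*v^3 + 20*v^2 - 4*v + 24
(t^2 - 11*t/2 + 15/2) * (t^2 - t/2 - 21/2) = t^4 - 6*t^3 - t^2/4 + 54*t - 315/4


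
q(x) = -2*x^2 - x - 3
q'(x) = -4*x - 1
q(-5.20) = -51.88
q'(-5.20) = 19.80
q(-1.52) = -6.10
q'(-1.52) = 5.08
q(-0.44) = -2.95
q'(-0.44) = 0.76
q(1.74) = -10.80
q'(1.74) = -7.96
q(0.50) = -4.00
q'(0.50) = -3.00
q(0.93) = -5.66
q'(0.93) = -4.72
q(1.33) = -7.87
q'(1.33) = -6.32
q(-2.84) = -16.29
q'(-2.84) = 10.36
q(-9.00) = -156.00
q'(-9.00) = 35.00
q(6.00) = -81.00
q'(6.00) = -25.00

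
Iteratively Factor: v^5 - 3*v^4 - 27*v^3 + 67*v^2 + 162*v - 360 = (v - 5)*(v^4 + 2*v^3 - 17*v^2 - 18*v + 72) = (v - 5)*(v + 4)*(v^3 - 2*v^2 - 9*v + 18) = (v - 5)*(v + 3)*(v + 4)*(v^2 - 5*v + 6) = (v - 5)*(v - 3)*(v + 3)*(v + 4)*(v - 2)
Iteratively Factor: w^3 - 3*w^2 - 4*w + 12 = (w - 2)*(w^2 - w - 6) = (w - 2)*(w + 2)*(w - 3)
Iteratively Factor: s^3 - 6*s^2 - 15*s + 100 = (s - 5)*(s^2 - s - 20) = (s - 5)*(s + 4)*(s - 5)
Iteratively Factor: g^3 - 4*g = (g)*(g^2 - 4) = g*(g - 2)*(g + 2)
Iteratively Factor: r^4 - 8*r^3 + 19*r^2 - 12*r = (r - 4)*(r^3 - 4*r^2 + 3*r) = (r - 4)*(r - 1)*(r^2 - 3*r) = (r - 4)*(r - 3)*(r - 1)*(r)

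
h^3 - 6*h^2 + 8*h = h*(h - 4)*(h - 2)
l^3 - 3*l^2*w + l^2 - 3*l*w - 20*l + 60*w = (l - 4)*(l + 5)*(l - 3*w)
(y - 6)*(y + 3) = y^2 - 3*y - 18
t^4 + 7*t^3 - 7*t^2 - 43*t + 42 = (t - 2)*(t - 1)*(t + 3)*(t + 7)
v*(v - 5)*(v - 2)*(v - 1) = v^4 - 8*v^3 + 17*v^2 - 10*v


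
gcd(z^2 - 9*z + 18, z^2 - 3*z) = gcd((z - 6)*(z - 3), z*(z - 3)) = z - 3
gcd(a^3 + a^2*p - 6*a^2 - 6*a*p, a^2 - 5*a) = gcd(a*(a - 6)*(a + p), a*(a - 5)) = a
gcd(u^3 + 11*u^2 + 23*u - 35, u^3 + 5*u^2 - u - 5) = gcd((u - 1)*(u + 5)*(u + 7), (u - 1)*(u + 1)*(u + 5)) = u^2 + 4*u - 5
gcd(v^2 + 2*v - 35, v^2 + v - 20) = 1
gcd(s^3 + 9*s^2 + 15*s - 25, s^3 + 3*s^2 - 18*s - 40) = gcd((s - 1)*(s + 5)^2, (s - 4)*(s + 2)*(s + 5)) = s + 5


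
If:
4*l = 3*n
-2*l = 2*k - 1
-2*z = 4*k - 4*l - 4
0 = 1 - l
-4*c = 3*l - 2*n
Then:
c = -1/12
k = -1/2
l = 1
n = 4/3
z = 5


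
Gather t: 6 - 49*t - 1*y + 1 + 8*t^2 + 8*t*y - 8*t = 8*t^2 + t*(8*y - 57) - y + 7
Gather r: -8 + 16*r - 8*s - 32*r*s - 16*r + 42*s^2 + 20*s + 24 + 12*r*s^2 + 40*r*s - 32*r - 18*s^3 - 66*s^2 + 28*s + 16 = r*(12*s^2 + 8*s - 32) - 18*s^3 - 24*s^2 + 40*s + 32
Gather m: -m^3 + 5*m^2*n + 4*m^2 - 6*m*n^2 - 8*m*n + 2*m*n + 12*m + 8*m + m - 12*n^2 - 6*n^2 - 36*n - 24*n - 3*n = -m^3 + m^2*(5*n + 4) + m*(-6*n^2 - 6*n + 21) - 18*n^2 - 63*n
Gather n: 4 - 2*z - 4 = -2*z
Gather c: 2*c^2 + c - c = 2*c^2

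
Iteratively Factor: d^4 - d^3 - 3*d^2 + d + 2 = (d + 1)*(d^3 - 2*d^2 - d + 2) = (d - 1)*(d + 1)*(d^2 - d - 2) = (d - 2)*(d - 1)*(d + 1)*(d + 1)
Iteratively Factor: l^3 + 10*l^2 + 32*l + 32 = (l + 4)*(l^2 + 6*l + 8) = (l + 2)*(l + 4)*(l + 4)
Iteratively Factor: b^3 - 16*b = (b + 4)*(b^2 - 4*b) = (b - 4)*(b + 4)*(b)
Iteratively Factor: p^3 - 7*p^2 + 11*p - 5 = (p - 1)*(p^2 - 6*p + 5) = (p - 5)*(p - 1)*(p - 1)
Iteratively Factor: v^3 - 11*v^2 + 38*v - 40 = (v - 2)*(v^2 - 9*v + 20) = (v - 4)*(v - 2)*(v - 5)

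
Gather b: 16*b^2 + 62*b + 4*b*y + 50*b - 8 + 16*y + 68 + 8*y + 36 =16*b^2 + b*(4*y + 112) + 24*y + 96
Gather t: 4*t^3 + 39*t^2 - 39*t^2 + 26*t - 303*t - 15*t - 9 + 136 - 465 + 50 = 4*t^3 - 292*t - 288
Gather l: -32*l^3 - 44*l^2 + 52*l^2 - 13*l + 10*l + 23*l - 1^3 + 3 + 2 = -32*l^3 + 8*l^2 + 20*l + 4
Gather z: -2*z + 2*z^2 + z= 2*z^2 - z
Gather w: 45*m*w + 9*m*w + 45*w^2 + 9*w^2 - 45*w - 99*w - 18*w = 54*w^2 + w*(54*m - 162)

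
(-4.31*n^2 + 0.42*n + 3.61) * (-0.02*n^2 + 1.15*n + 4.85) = 0.0862*n^4 - 4.9649*n^3 - 20.4927*n^2 + 6.1885*n + 17.5085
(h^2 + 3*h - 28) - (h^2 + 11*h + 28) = -8*h - 56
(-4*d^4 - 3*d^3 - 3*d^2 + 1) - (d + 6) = -4*d^4 - 3*d^3 - 3*d^2 - d - 5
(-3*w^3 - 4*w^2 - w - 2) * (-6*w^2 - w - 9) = 18*w^5 + 27*w^4 + 37*w^3 + 49*w^2 + 11*w + 18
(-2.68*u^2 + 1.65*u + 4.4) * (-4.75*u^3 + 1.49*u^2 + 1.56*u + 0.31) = 12.73*u^5 - 11.8307*u^4 - 22.6223*u^3 + 8.2992*u^2 + 7.3755*u + 1.364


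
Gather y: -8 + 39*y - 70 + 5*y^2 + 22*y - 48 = 5*y^2 + 61*y - 126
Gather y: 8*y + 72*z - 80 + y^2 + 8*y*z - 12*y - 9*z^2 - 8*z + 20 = y^2 + y*(8*z - 4) - 9*z^2 + 64*z - 60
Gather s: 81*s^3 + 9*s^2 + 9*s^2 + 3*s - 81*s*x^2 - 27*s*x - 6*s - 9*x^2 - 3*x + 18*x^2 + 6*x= 81*s^3 + 18*s^2 + s*(-81*x^2 - 27*x - 3) + 9*x^2 + 3*x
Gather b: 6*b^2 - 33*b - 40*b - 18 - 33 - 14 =6*b^2 - 73*b - 65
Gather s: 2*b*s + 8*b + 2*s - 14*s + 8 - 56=8*b + s*(2*b - 12) - 48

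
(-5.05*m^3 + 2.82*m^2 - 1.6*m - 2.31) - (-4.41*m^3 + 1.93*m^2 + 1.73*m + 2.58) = -0.64*m^3 + 0.89*m^2 - 3.33*m - 4.89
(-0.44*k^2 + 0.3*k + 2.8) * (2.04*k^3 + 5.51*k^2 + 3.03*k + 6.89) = -0.8976*k^5 - 1.8124*k^4 + 6.0318*k^3 + 13.3054*k^2 + 10.551*k + 19.292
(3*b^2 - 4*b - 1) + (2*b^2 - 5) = 5*b^2 - 4*b - 6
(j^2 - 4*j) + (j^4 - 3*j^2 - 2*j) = j^4 - 2*j^2 - 6*j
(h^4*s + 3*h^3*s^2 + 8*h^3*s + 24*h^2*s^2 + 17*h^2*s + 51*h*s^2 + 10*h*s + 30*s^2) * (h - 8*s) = h^5*s - 5*h^4*s^2 + 8*h^4*s - 24*h^3*s^3 - 40*h^3*s^2 + 17*h^3*s - 192*h^2*s^3 - 85*h^2*s^2 + 10*h^2*s - 408*h*s^3 - 50*h*s^2 - 240*s^3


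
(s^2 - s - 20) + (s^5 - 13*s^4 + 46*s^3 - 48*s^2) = s^5 - 13*s^4 + 46*s^3 - 47*s^2 - s - 20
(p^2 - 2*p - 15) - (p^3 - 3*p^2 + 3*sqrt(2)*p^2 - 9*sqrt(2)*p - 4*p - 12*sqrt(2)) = -p^3 - 3*sqrt(2)*p^2 + 4*p^2 + 2*p + 9*sqrt(2)*p - 15 + 12*sqrt(2)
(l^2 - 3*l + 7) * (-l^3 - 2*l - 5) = -l^5 + 3*l^4 - 9*l^3 + l^2 + l - 35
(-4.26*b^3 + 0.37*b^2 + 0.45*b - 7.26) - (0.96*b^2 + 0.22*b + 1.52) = -4.26*b^3 - 0.59*b^2 + 0.23*b - 8.78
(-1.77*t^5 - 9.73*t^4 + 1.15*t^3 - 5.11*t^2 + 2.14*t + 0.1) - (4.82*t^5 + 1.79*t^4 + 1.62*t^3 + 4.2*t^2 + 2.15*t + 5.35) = -6.59*t^5 - 11.52*t^4 - 0.47*t^3 - 9.31*t^2 - 0.00999999999999979*t - 5.25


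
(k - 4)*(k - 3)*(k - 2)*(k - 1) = k^4 - 10*k^3 + 35*k^2 - 50*k + 24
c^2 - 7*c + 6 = (c - 6)*(c - 1)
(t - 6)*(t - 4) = t^2 - 10*t + 24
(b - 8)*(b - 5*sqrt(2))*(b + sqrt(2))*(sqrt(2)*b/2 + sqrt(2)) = sqrt(2)*b^4/2 - 3*sqrt(2)*b^3 - 4*b^3 - 13*sqrt(2)*b^2 + 24*b^2 + 30*sqrt(2)*b + 64*b + 80*sqrt(2)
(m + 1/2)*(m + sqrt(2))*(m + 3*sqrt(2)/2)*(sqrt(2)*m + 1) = sqrt(2)*m^4 + sqrt(2)*m^3/2 + 6*m^3 + 3*m^2 + 11*sqrt(2)*m^2/2 + 3*m + 11*sqrt(2)*m/4 + 3/2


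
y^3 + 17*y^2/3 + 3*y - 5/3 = (y - 1/3)*(y + 1)*(y + 5)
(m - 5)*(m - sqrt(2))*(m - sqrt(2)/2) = m^3 - 5*m^2 - 3*sqrt(2)*m^2/2 + m + 15*sqrt(2)*m/2 - 5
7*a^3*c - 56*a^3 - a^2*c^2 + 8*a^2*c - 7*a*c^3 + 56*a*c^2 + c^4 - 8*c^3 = (-7*a + c)*(-a + c)*(a + c)*(c - 8)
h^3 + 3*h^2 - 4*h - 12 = (h - 2)*(h + 2)*(h + 3)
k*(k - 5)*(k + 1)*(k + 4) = k^4 - 21*k^2 - 20*k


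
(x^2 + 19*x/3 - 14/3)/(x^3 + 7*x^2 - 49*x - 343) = (x - 2/3)/(x^2 - 49)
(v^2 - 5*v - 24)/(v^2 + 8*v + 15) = (v - 8)/(v + 5)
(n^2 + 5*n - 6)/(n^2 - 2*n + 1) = (n + 6)/(n - 1)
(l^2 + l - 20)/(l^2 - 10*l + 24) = (l + 5)/(l - 6)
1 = 1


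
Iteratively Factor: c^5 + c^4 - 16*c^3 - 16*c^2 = (c + 4)*(c^4 - 3*c^3 - 4*c^2) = (c - 4)*(c + 4)*(c^3 + c^2) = c*(c - 4)*(c + 4)*(c^2 + c) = c^2*(c - 4)*(c + 4)*(c + 1)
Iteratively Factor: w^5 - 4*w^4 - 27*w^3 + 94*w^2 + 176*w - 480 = (w + 4)*(w^4 - 8*w^3 + 5*w^2 + 74*w - 120) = (w - 2)*(w + 4)*(w^3 - 6*w^2 - 7*w + 60) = (w - 5)*(w - 2)*(w + 4)*(w^2 - w - 12) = (w - 5)*(w - 2)*(w + 3)*(w + 4)*(w - 4)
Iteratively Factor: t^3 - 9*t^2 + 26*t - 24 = (t - 4)*(t^2 - 5*t + 6) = (t - 4)*(t - 2)*(t - 3)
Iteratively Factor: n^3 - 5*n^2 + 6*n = (n - 2)*(n^2 - 3*n) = (n - 3)*(n - 2)*(n)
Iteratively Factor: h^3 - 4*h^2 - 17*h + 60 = (h - 5)*(h^2 + h - 12) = (h - 5)*(h + 4)*(h - 3)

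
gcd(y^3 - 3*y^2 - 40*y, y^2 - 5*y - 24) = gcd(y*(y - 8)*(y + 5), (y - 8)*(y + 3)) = y - 8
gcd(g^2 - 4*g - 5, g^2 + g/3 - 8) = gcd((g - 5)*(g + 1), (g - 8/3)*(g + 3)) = 1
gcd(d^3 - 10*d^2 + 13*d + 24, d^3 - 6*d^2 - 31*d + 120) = d^2 - 11*d + 24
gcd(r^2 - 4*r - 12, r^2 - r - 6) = r + 2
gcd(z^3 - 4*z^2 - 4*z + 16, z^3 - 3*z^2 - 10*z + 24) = z^2 - 6*z + 8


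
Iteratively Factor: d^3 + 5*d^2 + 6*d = (d + 3)*(d^2 + 2*d) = (d + 2)*(d + 3)*(d)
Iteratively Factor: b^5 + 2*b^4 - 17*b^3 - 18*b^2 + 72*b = (b + 3)*(b^4 - b^3 - 14*b^2 + 24*b) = b*(b + 3)*(b^3 - b^2 - 14*b + 24) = b*(b + 3)*(b + 4)*(b^2 - 5*b + 6) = b*(b - 2)*(b + 3)*(b + 4)*(b - 3)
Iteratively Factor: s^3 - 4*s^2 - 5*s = (s)*(s^2 - 4*s - 5) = s*(s + 1)*(s - 5)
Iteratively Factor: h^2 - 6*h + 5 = (h - 5)*(h - 1)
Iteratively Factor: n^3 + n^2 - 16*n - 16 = (n + 1)*(n^2 - 16) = (n + 1)*(n + 4)*(n - 4)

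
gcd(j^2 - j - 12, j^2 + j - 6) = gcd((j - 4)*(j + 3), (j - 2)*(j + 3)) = j + 3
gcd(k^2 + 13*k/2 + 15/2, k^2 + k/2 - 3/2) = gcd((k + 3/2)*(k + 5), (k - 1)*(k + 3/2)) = k + 3/2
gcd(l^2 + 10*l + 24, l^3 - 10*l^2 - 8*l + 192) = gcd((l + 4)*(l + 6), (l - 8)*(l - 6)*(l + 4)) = l + 4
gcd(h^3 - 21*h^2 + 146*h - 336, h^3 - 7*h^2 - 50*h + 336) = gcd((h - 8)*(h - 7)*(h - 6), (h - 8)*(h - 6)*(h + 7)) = h^2 - 14*h + 48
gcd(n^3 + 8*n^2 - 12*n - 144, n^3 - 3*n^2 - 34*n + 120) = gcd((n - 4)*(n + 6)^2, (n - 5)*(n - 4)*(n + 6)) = n^2 + 2*n - 24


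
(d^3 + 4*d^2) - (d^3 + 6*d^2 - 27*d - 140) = -2*d^2 + 27*d + 140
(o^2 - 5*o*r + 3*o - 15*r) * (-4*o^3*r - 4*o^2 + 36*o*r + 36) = -4*o^5*r + 20*o^4*r^2 - 12*o^4*r - 4*o^4 + 60*o^3*r^2 + 56*o^3*r - 12*o^3 - 180*o^2*r^2 + 168*o^2*r + 36*o^2 - 540*o*r^2 - 180*o*r + 108*o - 540*r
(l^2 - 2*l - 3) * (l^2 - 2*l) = l^4 - 4*l^3 + l^2 + 6*l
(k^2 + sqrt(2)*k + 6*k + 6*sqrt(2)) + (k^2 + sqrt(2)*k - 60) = 2*k^2 + 2*sqrt(2)*k + 6*k - 60 + 6*sqrt(2)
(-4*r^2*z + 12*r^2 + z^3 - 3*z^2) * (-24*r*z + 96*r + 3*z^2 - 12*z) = 96*r^3*z^2 - 672*r^3*z + 1152*r^3 - 12*r^2*z^3 + 84*r^2*z^2 - 144*r^2*z - 24*r*z^4 + 168*r*z^3 - 288*r*z^2 + 3*z^5 - 21*z^4 + 36*z^3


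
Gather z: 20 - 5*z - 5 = 15 - 5*z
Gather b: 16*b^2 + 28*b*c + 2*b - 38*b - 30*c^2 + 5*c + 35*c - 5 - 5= 16*b^2 + b*(28*c - 36) - 30*c^2 + 40*c - 10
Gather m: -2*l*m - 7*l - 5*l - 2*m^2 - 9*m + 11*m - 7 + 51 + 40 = -12*l - 2*m^2 + m*(2 - 2*l) + 84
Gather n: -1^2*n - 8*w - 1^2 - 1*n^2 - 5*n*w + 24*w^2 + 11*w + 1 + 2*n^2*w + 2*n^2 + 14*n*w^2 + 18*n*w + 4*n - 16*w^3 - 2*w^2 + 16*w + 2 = n^2*(2*w + 1) + n*(14*w^2 + 13*w + 3) - 16*w^3 + 22*w^2 + 19*w + 2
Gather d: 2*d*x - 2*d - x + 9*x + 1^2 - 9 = d*(2*x - 2) + 8*x - 8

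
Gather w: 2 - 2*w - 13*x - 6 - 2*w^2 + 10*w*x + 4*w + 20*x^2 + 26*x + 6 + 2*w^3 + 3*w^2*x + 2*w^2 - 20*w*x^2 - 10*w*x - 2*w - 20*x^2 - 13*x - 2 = 2*w^3 + 3*w^2*x - 20*w*x^2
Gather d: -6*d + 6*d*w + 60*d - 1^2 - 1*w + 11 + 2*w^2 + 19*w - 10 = d*(6*w + 54) + 2*w^2 + 18*w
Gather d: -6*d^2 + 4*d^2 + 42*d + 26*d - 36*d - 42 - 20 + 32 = -2*d^2 + 32*d - 30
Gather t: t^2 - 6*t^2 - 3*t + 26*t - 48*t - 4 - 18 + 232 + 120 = -5*t^2 - 25*t + 330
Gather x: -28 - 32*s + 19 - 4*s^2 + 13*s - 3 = -4*s^2 - 19*s - 12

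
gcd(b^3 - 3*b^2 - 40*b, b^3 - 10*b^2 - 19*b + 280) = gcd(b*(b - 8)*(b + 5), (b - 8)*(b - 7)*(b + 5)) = b^2 - 3*b - 40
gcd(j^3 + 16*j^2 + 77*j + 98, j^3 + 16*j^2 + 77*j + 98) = j^3 + 16*j^2 + 77*j + 98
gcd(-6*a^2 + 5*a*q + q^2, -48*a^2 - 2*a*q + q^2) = 6*a + q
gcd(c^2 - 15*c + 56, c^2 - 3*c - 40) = c - 8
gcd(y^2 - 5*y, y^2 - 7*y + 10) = y - 5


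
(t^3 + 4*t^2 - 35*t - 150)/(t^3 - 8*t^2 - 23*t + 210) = (t + 5)/(t - 7)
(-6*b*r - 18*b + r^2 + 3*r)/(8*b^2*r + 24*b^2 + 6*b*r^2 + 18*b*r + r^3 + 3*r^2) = (-6*b + r)/(8*b^2 + 6*b*r + r^2)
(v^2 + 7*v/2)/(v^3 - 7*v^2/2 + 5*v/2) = (2*v + 7)/(2*v^2 - 7*v + 5)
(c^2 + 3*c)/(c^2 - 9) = c/(c - 3)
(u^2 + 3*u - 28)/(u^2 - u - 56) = (u - 4)/(u - 8)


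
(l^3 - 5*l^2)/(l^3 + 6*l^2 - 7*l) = l*(l - 5)/(l^2 + 6*l - 7)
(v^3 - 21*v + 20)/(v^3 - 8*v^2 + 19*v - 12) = (v + 5)/(v - 3)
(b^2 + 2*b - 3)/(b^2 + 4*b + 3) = (b - 1)/(b + 1)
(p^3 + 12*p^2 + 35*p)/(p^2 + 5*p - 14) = p*(p + 5)/(p - 2)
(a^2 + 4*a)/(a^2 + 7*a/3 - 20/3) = 3*a/(3*a - 5)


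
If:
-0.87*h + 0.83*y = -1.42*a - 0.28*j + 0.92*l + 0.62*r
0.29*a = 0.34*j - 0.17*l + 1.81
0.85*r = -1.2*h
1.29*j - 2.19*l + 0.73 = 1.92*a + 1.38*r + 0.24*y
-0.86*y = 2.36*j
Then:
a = 3.26151458232575 - 0.4677760225151*y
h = 8.55365473561607 - 0.0187814710311623*y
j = -0.364406779661017*y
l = 0.0691573026154891*y + 5.0832986536796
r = 0.0265150179263467*y - 12.0757478620462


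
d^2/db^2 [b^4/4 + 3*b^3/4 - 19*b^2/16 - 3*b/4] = 3*b^2 + 9*b/2 - 19/8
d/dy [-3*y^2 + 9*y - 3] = 9 - 6*y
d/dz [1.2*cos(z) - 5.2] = -1.2*sin(z)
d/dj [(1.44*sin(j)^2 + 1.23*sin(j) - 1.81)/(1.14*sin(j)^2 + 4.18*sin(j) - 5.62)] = (4.617*sin(j)^2 - 12.0588*sin(j) + 0.653199999999999)*cos(j)/(1.2996*sin(j)^4 + 9.5304*sin(j)^3 + 4.6588*sin(j)^2 - 46.9832*sin(j) + 31.5844)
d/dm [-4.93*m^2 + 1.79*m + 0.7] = 1.79 - 9.86*m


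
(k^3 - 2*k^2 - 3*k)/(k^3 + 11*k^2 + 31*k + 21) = k*(k - 3)/(k^2 + 10*k + 21)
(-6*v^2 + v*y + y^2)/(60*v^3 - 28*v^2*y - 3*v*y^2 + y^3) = (3*v + y)/(-30*v^2 - v*y + y^2)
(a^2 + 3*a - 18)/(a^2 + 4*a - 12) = (a - 3)/(a - 2)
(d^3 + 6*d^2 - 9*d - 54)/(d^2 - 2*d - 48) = (d^2 - 9)/(d - 8)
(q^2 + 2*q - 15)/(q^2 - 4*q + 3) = (q + 5)/(q - 1)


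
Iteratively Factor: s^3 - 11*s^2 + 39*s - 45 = (s - 5)*(s^2 - 6*s + 9) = (s - 5)*(s - 3)*(s - 3)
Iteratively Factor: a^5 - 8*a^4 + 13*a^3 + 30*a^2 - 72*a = (a)*(a^4 - 8*a^3 + 13*a^2 + 30*a - 72) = a*(a - 4)*(a^3 - 4*a^2 - 3*a + 18) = a*(a - 4)*(a + 2)*(a^2 - 6*a + 9) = a*(a - 4)*(a - 3)*(a + 2)*(a - 3)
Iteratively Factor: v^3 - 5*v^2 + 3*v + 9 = (v - 3)*(v^2 - 2*v - 3) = (v - 3)*(v + 1)*(v - 3)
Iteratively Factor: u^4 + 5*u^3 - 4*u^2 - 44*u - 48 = (u + 4)*(u^3 + u^2 - 8*u - 12) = (u + 2)*(u + 4)*(u^2 - u - 6) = (u + 2)^2*(u + 4)*(u - 3)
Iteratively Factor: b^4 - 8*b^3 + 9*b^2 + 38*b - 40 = (b - 1)*(b^3 - 7*b^2 + 2*b + 40) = (b - 1)*(b + 2)*(b^2 - 9*b + 20) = (b - 5)*(b - 1)*(b + 2)*(b - 4)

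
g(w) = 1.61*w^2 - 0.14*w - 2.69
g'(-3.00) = -9.80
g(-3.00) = 12.22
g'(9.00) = 28.84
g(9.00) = 126.46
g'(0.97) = 2.98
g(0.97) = -1.31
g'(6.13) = 19.60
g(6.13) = 56.95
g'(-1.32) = -4.39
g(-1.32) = 0.30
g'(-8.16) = -26.42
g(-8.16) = 105.66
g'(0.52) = 1.53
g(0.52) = -2.33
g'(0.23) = 0.60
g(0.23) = -2.64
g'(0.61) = 1.82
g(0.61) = -2.18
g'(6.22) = 19.89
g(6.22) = 58.73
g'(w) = 3.22*w - 0.14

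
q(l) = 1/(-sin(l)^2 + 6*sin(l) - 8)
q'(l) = (2*sin(l)*cos(l) - 6*cos(l))/(-sin(l)^2 + 6*sin(l) - 8)^2 = 2*(sin(l) - 3)*cos(l)/(sin(l)^2 - 6*sin(l) + 8)^2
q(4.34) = -0.07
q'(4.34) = 0.01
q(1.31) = -0.32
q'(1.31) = -0.11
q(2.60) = -0.19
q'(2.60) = 0.16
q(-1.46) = -0.07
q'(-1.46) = -0.00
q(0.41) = -0.17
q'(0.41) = -0.14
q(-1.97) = -0.07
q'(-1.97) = 0.01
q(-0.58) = -0.09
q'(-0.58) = -0.04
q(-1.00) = -0.07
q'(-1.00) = -0.02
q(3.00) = -0.14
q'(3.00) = 0.11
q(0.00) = -0.12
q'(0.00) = -0.09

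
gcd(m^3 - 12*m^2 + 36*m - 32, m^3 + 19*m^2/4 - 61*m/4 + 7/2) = m - 2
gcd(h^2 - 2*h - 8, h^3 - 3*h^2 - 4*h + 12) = h + 2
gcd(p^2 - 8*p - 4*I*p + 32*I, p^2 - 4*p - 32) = p - 8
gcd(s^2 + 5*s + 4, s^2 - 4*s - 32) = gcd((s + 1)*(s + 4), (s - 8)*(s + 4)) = s + 4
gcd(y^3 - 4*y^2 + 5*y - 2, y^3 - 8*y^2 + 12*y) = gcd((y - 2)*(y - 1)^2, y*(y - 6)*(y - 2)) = y - 2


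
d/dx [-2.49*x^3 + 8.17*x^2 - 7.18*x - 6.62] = -7.47*x^2 + 16.34*x - 7.18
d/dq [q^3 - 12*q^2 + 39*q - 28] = 3*q^2 - 24*q + 39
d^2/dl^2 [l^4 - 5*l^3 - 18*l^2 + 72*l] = 12*l^2 - 30*l - 36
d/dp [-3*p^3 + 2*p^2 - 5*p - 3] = -9*p^2 + 4*p - 5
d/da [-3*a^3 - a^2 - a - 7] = -9*a^2 - 2*a - 1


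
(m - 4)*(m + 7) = m^2 + 3*m - 28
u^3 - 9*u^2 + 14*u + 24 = (u - 6)*(u - 4)*(u + 1)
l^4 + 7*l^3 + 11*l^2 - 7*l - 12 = (l - 1)*(l + 1)*(l + 3)*(l + 4)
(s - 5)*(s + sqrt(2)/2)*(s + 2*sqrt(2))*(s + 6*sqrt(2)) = s^4 - 5*s^3 + 17*sqrt(2)*s^3/2 - 85*sqrt(2)*s^2/2 + 32*s^2 - 160*s + 12*sqrt(2)*s - 60*sqrt(2)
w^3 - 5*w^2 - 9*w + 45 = (w - 5)*(w - 3)*(w + 3)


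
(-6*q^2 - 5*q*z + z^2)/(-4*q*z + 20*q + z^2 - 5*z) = (6*q^2 + 5*q*z - z^2)/(4*q*z - 20*q - z^2 + 5*z)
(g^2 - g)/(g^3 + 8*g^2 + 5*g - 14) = g/(g^2 + 9*g + 14)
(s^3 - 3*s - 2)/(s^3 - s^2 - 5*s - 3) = (s - 2)/(s - 3)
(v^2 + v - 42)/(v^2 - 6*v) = (v + 7)/v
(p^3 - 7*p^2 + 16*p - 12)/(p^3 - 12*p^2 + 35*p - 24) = (p^2 - 4*p + 4)/(p^2 - 9*p + 8)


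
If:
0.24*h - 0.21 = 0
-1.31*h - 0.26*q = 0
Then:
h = 0.88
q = -4.41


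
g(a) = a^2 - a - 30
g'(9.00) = 17.00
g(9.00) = 42.00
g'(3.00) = 5.00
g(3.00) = -24.00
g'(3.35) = 5.70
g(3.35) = -22.13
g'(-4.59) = -10.18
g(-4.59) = -4.34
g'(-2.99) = -6.98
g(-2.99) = -18.07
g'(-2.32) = -5.64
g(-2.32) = -22.30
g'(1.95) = 2.90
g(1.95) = -28.15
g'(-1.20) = -3.40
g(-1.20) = -27.36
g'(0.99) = 0.98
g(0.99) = -30.01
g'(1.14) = 1.28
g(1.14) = -29.84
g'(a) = 2*a - 1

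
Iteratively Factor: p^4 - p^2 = (p)*(p^3 - p) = p*(p + 1)*(p^2 - p) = p^2*(p + 1)*(p - 1)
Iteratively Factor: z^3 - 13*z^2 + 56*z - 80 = (z - 4)*(z^2 - 9*z + 20) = (z - 5)*(z - 4)*(z - 4)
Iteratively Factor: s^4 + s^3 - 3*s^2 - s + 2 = (s - 1)*(s^3 + 2*s^2 - s - 2) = (s - 1)*(s + 2)*(s^2 - 1) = (s - 1)*(s + 1)*(s + 2)*(s - 1)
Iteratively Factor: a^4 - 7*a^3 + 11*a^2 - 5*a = (a - 5)*(a^3 - 2*a^2 + a) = (a - 5)*(a - 1)*(a^2 - a) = a*(a - 5)*(a - 1)*(a - 1)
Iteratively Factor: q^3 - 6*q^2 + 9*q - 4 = (q - 1)*(q^2 - 5*q + 4) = (q - 4)*(q - 1)*(q - 1)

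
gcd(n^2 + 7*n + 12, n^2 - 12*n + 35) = 1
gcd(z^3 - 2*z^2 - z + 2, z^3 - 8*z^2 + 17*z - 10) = z^2 - 3*z + 2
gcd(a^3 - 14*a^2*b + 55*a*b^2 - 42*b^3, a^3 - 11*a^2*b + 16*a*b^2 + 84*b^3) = a^2 - 13*a*b + 42*b^2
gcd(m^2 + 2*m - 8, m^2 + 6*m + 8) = m + 4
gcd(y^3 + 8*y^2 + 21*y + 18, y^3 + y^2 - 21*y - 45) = y^2 + 6*y + 9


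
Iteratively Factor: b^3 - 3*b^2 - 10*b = (b - 5)*(b^2 + 2*b) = (b - 5)*(b + 2)*(b)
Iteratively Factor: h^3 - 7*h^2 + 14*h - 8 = (h - 4)*(h^2 - 3*h + 2) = (h - 4)*(h - 1)*(h - 2)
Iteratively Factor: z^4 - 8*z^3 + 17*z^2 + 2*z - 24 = (z - 4)*(z^3 - 4*z^2 + z + 6) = (z - 4)*(z + 1)*(z^2 - 5*z + 6) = (z - 4)*(z - 3)*(z + 1)*(z - 2)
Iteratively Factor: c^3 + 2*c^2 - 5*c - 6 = (c + 3)*(c^2 - c - 2) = (c - 2)*(c + 3)*(c + 1)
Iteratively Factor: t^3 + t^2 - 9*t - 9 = (t + 1)*(t^2 - 9) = (t - 3)*(t + 1)*(t + 3)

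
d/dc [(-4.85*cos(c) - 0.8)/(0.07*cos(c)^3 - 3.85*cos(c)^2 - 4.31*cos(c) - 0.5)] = (-0.679*cos(c)^3 + 18.5045*cos(c)^2 + 6.16*cos(c) + 1.023)*sin(c)/(0.0049*cos(c)^6 - 0.539*cos(c)^5 + 14.2191*cos(c)^4 + 33.117*cos(c)^3 + 22.4261*cos(c)^2 + 4.31*cos(c) + 0.25)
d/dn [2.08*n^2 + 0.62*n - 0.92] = 4.16*n + 0.62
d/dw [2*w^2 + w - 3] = 4*w + 1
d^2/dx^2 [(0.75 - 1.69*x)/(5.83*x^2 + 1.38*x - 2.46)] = (-(1.69*x - 0.75)*(11.66*x + 1.38)*(23.32*x + 2.76) + (59.1162*x - 4.0806)*(5.83*x^2 + 1.38*x - 2.46))/(5.83*x^2 + 1.38*x - 2.46)^3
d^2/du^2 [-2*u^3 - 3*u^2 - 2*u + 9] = -12*u - 6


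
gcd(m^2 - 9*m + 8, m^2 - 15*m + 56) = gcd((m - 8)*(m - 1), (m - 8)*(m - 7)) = m - 8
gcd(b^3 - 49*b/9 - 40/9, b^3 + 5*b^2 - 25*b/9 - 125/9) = b + 5/3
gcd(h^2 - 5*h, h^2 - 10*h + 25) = h - 5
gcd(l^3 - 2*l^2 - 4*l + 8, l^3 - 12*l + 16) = l^2 - 4*l + 4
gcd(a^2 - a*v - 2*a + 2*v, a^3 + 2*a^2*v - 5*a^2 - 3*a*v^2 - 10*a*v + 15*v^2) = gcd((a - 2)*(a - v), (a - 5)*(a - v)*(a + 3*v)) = -a + v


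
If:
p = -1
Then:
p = -1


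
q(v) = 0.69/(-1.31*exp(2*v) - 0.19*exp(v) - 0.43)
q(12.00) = 0.00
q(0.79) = -0.10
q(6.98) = -0.00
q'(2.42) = 0.01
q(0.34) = -0.21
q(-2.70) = -1.54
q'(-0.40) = 0.69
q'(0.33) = 0.35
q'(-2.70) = 0.08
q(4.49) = -0.00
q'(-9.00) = 0.00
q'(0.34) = 0.35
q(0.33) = -0.21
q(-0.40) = -0.60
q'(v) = 0.69*(2.62*exp(2*v) + 0.19*exp(v))/(-1.31*exp(2*v) - 0.19*exp(v) - 0.43)^2 = (1.8078*exp(v) + 0.1311)*exp(v)/(1.31*exp(2*v) + 0.19*exp(v) + 0.43)^2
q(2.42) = -0.00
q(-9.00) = -1.60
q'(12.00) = 0.00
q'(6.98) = 0.00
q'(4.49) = 0.00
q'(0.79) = 0.17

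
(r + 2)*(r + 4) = r^2 + 6*r + 8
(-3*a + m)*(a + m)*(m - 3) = -3*a^2*m + 9*a^2 - 2*a*m^2 + 6*a*m + m^3 - 3*m^2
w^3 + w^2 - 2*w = w*(w - 1)*(w + 2)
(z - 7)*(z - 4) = z^2 - 11*z + 28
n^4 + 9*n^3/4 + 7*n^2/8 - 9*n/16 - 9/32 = (n - 1/2)*(n + 1/2)*(n + 3/4)*(n + 3/2)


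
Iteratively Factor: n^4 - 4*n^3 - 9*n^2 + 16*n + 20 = (n + 2)*(n^3 - 6*n^2 + 3*n + 10) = (n - 2)*(n + 2)*(n^2 - 4*n - 5) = (n - 2)*(n + 1)*(n + 2)*(n - 5)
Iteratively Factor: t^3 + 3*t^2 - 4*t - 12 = (t + 3)*(t^2 - 4) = (t + 2)*(t + 3)*(t - 2)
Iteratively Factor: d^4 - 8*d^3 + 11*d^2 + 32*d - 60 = (d + 2)*(d^3 - 10*d^2 + 31*d - 30) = (d - 5)*(d + 2)*(d^2 - 5*d + 6) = (d - 5)*(d - 2)*(d + 2)*(d - 3)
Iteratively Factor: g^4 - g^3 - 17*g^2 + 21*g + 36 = (g + 1)*(g^3 - 2*g^2 - 15*g + 36) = (g - 3)*(g + 1)*(g^2 + g - 12) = (g - 3)^2*(g + 1)*(g + 4)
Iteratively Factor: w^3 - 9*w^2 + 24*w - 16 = (w - 1)*(w^2 - 8*w + 16) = (w - 4)*(w - 1)*(w - 4)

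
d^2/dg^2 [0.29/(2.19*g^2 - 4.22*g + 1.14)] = (-2.781738*g^2 + 5.360244*g + 0.29*(4.38*g - 4.22)*(8.76*g - 8.44) - 1.448028)/(2.19*g^2 - 4.22*g + 1.14)^3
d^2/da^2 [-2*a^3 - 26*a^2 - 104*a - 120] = -12*a - 52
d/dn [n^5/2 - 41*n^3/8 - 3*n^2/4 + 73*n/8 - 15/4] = 5*n^4/2 - 123*n^2/8 - 3*n/2 + 73/8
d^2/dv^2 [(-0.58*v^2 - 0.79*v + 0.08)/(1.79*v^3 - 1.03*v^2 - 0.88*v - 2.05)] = (-3.716756*v^6 - 15.187434*v^5 + 6.33337800000001*v^4 - 35.26989*v^3 - 27.685704*v^2 + 12.204942*v - 2.238516)/(5.735339*v^9 - 9.900669*v^8 - 2.761791*v^7 - 11.063206*v^6 + 24.035262*v^5 + 10.457529*v^4 + 10.737233*v^3 - 17.748285*v^2 - 11.0946*v - 8.615125)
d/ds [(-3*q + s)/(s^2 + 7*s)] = (s*(s + 7) + (3*q - s)*(2*s + 7))/(s^2*(s + 7)^2)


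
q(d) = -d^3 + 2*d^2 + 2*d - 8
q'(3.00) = -13.00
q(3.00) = -11.00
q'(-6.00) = -130.00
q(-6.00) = 268.00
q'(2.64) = -8.35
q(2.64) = -7.18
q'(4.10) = -32.03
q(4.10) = -35.10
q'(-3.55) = -50.01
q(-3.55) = 54.84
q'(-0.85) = -3.57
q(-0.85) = -7.64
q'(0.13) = 2.47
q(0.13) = -7.71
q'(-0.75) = -2.69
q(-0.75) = -7.95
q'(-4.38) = -73.07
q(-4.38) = 105.64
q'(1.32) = 2.05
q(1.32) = -4.18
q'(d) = -3*d^2 + 4*d + 2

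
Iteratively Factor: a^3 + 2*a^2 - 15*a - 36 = (a - 4)*(a^2 + 6*a + 9) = (a - 4)*(a + 3)*(a + 3)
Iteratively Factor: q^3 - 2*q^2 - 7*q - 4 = (q + 1)*(q^2 - 3*q - 4) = (q - 4)*(q + 1)*(q + 1)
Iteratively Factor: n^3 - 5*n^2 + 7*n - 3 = (n - 1)*(n^2 - 4*n + 3) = (n - 3)*(n - 1)*(n - 1)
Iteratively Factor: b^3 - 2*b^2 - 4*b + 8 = (b - 2)*(b^2 - 4) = (b - 2)*(b + 2)*(b - 2)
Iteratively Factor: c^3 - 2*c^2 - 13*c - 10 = (c + 1)*(c^2 - 3*c - 10) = (c + 1)*(c + 2)*(c - 5)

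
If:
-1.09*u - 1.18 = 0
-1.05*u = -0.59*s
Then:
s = -1.93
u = -1.08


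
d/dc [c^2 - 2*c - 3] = 2*c - 2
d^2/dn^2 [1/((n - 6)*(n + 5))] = 2*((n - 6)^2 + (n - 6)*(n + 5) + (n + 5)^2)/((n - 6)^3*(n + 5)^3)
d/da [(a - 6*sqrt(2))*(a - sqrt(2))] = 2*a - 7*sqrt(2)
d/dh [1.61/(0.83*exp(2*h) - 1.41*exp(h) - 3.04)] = (2.2701 - 2.6726*exp(h))*exp(h)/(-0.83*exp(2*h) + 1.41*exp(h) + 3.04)^2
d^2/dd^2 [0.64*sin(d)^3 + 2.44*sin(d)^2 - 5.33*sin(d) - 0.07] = 4.85*sin(d) + 1.44*sin(3*d) + 4.88*cos(2*d)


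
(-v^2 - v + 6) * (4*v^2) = -4*v^4 - 4*v^3 + 24*v^2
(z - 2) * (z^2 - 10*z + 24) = z^3 - 12*z^2 + 44*z - 48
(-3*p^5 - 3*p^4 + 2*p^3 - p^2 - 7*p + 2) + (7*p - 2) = -3*p^5 - 3*p^4 + 2*p^3 - p^2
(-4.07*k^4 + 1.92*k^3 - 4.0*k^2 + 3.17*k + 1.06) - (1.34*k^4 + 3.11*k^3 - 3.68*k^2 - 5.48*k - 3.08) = -5.41*k^4 - 1.19*k^3 - 0.32*k^2 + 8.65*k + 4.14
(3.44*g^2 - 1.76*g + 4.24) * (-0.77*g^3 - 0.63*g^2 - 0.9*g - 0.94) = -2.6488*g^5 - 0.812*g^4 - 5.252*g^3 - 4.3208*g^2 - 2.1616*g - 3.9856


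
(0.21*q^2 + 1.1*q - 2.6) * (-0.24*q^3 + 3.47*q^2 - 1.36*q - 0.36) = -0.0504*q^5 + 0.4647*q^4 + 4.1554*q^3 - 10.5936*q^2 + 3.14*q + 0.936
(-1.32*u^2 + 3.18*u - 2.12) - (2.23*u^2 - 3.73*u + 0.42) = -3.55*u^2 + 6.91*u - 2.54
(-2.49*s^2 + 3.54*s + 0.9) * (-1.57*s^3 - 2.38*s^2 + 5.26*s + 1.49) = 3.9093*s^5 + 0.3684*s^4 - 22.9356*s^3 + 12.7683*s^2 + 10.0086*s + 1.341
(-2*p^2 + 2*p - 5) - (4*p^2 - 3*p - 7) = -6*p^2 + 5*p + 2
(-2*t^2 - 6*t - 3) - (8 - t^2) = -t^2 - 6*t - 11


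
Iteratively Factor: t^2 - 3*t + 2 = (t - 1)*(t - 2)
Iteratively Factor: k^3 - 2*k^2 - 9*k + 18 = (k + 3)*(k^2 - 5*k + 6) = (k - 2)*(k + 3)*(k - 3)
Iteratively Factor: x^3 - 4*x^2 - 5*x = (x)*(x^2 - 4*x - 5) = x*(x + 1)*(x - 5)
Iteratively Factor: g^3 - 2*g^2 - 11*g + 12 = (g - 1)*(g^2 - g - 12) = (g - 4)*(g - 1)*(g + 3)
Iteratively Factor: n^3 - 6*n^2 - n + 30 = (n + 2)*(n^2 - 8*n + 15) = (n - 3)*(n + 2)*(n - 5)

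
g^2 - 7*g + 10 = (g - 5)*(g - 2)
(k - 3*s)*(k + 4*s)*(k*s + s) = k^3*s + k^2*s^2 + k^2*s - 12*k*s^3 + k*s^2 - 12*s^3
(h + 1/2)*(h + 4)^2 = h^3 + 17*h^2/2 + 20*h + 8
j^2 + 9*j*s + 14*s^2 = (j + 2*s)*(j + 7*s)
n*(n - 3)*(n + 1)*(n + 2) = n^4 - 7*n^2 - 6*n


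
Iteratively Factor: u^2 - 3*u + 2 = (u - 1)*(u - 2)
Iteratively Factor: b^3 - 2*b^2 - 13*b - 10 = (b + 1)*(b^2 - 3*b - 10) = (b + 1)*(b + 2)*(b - 5)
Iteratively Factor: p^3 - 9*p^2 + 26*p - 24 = (p - 2)*(p^2 - 7*p + 12) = (p - 3)*(p - 2)*(p - 4)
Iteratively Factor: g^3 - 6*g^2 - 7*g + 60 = (g - 4)*(g^2 - 2*g - 15) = (g - 4)*(g + 3)*(g - 5)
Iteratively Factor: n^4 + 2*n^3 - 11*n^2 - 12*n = (n + 1)*(n^3 + n^2 - 12*n) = (n - 3)*(n + 1)*(n^2 + 4*n) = n*(n - 3)*(n + 1)*(n + 4)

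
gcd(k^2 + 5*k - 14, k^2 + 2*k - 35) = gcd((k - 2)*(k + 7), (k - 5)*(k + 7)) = k + 7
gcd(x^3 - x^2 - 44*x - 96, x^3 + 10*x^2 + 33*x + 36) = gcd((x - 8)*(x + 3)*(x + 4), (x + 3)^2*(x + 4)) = x^2 + 7*x + 12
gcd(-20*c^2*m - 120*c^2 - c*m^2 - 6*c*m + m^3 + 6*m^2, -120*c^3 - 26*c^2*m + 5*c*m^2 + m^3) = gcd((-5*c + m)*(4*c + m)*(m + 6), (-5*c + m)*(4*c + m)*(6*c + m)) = 20*c^2 + c*m - m^2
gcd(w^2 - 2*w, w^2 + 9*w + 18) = 1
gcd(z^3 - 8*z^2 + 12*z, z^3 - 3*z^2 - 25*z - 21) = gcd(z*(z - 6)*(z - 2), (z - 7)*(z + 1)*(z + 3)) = 1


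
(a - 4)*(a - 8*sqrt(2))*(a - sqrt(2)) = a^3 - 9*sqrt(2)*a^2 - 4*a^2 + 16*a + 36*sqrt(2)*a - 64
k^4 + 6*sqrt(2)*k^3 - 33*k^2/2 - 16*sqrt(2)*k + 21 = (k - 3*sqrt(2)/2)*(k - sqrt(2)/2)*(k + sqrt(2))*(k + 7*sqrt(2))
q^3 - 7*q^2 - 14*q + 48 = (q - 8)*(q - 2)*(q + 3)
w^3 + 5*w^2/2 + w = w*(w + 1/2)*(w + 2)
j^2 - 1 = (j - 1)*(j + 1)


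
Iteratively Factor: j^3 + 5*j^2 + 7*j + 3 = (j + 1)*(j^2 + 4*j + 3) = (j + 1)^2*(j + 3)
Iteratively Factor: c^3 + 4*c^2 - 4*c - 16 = (c + 4)*(c^2 - 4) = (c + 2)*(c + 4)*(c - 2)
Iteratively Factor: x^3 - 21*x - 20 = (x - 5)*(x^2 + 5*x + 4) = (x - 5)*(x + 4)*(x + 1)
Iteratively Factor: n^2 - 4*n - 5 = (n - 5)*(n + 1)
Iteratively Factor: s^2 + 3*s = (s)*(s + 3)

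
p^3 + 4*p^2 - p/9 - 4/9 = (p - 1/3)*(p + 1/3)*(p + 4)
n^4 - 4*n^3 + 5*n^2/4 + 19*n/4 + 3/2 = (n - 3)*(n - 2)*(n + 1/2)^2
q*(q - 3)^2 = q^3 - 6*q^2 + 9*q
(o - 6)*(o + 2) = o^2 - 4*o - 12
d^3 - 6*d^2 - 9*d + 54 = (d - 6)*(d - 3)*(d + 3)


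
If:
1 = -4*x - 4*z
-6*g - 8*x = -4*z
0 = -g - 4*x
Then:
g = -1/3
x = 1/12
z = -1/3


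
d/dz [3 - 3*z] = -3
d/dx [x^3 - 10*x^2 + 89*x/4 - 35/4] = 3*x^2 - 20*x + 89/4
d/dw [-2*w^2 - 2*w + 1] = -4*w - 2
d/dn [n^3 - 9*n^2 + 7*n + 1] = 3*n^2 - 18*n + 7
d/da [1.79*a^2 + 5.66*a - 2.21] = 3.58*a + 5.66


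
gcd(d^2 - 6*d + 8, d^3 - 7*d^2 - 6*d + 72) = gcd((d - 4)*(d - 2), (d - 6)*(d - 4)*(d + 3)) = d - 4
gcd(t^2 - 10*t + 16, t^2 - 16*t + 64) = t - 8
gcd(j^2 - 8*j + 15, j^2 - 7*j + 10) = j - 5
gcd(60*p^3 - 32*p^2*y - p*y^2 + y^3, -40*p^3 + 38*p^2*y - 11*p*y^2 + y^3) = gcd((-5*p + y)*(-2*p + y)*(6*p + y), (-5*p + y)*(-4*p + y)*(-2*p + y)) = 10*p^2 - 7*p*y + y^2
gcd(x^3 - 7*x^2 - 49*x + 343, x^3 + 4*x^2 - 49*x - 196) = x^2 - 49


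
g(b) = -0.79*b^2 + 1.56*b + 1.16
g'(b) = 1.56 - 1.58*b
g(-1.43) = -2.69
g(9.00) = -48.79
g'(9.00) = -12.66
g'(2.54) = -2.45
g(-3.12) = -11.40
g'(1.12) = -0.21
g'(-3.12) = 6.49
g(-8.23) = -65.19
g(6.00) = -17.92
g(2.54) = 0.03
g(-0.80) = -0.59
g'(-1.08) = 3.27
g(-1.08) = -1.45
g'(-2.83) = 6.03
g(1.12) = 1.92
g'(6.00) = -7.92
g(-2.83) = -9.58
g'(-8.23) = 14.56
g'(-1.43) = 3.82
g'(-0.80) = 2.82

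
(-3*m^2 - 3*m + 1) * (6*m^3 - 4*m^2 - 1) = -18*m^5 - 6*m^4 + 18*m^3 - m^2 + 3*m - 1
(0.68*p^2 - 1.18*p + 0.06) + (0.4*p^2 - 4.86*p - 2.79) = 1.08*p^2 - 6.04*p - 2.73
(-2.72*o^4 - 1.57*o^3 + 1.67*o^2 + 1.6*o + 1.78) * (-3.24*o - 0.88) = 8.8128*o^5 + 7.4804*o^4 - 4.0292*o^3 - 6.6536*o^2 - 7.1752*o - 1.5664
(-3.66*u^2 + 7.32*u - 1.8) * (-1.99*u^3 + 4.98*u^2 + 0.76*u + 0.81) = 7.2834*u^5 - 32.7936*u^4 + 37.254*u^3 - 6.3654*u^2 + 4.5612*u - 1.458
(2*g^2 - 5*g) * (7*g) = 14*g^3 - 35*g^2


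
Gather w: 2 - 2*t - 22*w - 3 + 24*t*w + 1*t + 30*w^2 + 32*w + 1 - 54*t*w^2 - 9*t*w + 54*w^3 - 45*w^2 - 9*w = -t + 54*w^3 + w^2*(-54*t - 15) + w*(15*t + 1)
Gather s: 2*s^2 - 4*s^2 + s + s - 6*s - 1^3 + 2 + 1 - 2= -2*s^2 - 4*s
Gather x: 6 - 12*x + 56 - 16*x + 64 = 126 - 28*x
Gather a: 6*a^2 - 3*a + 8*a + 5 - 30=6*a^2 + 5*a - 25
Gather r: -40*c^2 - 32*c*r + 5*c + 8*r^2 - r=-40*c^2 + 5*c + 8*r^2 + r*(-32*c - 1)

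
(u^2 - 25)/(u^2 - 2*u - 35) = (u - 5)/(u - 7)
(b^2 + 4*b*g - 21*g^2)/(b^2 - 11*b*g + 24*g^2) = (b + 7*g)/(b - 8*g)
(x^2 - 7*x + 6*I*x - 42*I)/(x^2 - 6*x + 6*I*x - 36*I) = (x - 7)/(x - 6)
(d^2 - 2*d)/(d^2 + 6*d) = (d - 2)/(d + 6)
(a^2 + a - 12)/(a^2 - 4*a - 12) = (-a^2 - a + 12)/(-a^2 + 4*a + 12)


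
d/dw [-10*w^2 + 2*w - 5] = 2 - 20*w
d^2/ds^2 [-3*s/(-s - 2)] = -12/(s + 2)^3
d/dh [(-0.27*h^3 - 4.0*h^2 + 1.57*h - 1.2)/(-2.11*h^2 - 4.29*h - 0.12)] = (0.5697*h^4 + 2.3166*h^3 + 20.5699*h^2 - 4.104*h - 5.3364)/(4.4521*h^4 + 18.1038*h^3 + 18.9105*h^2 + 1.0296*h + 0.0144)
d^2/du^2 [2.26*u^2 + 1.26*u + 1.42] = 4.52000000000000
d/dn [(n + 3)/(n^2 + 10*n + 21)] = -1/(n^2 + 14*n + 49)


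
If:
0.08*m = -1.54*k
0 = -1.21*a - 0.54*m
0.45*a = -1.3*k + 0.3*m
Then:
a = 0.00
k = 0.00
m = 0.00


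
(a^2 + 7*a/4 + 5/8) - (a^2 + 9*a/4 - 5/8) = 5/4 - a/2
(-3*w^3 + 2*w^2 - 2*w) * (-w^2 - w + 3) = 3*w^5 + w^4 - 9*w^3 + 8*w^2 - 6*w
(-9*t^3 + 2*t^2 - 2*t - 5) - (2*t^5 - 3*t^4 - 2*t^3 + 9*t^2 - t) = -2*t^5 + 3*t^4 - 7*t^3 - 7*t^2 - t - 5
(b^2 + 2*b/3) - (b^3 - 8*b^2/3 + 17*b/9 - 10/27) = -b^3 + 11*b^2/3 - 11*b/9 + 10/27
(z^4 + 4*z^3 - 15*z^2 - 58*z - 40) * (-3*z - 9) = -3*z^5 - 21*z^4 + 9*z^3 + 309*z^2 + 642*z + 360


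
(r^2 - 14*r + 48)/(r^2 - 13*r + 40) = (r - 6)/(r - 5)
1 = 1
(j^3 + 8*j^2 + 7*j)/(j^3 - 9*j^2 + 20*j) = (j^2 + 8*j + 7)/(j^2 - 9*j + 20)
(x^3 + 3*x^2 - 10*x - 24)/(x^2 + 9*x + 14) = (x^2 + x - 12)/(x + 7)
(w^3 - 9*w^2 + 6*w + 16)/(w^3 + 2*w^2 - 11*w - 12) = (w^2 - 10*w + 16)/(w^2 + w - 12)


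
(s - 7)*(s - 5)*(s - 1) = s^3 - 13*s^2 + 47*s - 35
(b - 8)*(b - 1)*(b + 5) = b^3 - 4*b^2 - 37*b + 40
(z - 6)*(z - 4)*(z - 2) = z^3 - 12*z^2 + 44*z - 48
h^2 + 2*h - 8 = (h - 2)*(h + 4)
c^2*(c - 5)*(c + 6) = c^4 + c^3 - 30*c^2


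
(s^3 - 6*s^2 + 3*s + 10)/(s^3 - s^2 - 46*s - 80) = (-s^3 + 6*s^2 - 3*s - 10)/(-s^3 + s^2 + 46*s + 80)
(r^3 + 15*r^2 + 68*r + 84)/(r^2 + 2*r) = r + 13 + 42/r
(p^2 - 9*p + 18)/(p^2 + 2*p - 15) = (p - 6)/(p + 5)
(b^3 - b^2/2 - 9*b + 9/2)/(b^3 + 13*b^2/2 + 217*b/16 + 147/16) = 8*(2*b^2 - 7*b + 3)/(16*b^2 + 56*b + 49)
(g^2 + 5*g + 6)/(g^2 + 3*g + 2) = (g + 3)/(g + 1)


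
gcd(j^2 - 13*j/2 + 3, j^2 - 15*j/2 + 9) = j - 6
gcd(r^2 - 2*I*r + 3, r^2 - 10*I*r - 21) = r - 3*I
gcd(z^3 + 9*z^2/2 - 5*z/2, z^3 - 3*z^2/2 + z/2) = z^2 - z/2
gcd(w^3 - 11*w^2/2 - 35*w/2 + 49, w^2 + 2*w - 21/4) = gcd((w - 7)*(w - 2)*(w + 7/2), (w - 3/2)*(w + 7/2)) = w + 7/2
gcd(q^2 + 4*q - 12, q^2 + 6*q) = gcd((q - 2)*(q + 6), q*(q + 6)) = q + 6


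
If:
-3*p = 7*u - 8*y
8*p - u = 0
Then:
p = 8*y/59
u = 64*y/59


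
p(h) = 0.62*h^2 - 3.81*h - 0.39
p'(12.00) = 11.07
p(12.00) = 43.17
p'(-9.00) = -14.97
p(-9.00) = 84.12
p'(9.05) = 7.41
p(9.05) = 15.91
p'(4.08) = 1.25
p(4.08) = -5.61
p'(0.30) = -3.44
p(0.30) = -1.48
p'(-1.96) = -6.24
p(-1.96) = 9.46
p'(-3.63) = -8.31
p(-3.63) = 21.61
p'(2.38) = -0.86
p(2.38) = -5.95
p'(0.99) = -2.58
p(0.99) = -3.55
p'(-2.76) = -7.23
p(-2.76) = 14.85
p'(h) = 1.24*h - 3.81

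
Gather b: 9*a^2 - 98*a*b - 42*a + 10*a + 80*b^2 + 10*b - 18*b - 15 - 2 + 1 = 9*a^2 - 32*a + 80*b^2 + b*(-98*a - 8) - 16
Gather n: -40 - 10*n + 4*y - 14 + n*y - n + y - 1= n*(y - 11) + 5*y - 55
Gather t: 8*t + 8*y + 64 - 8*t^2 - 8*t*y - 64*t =-8*t^2 + t*(-8*y - 56) + 8*y + 64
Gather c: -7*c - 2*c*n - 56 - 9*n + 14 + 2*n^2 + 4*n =c*(-2*n - 7) + 2*n^2 - 5*n - 42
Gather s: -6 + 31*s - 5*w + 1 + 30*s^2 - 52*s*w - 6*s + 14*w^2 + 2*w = 30*s^2 + s*(25 - 52*w) + 14*w^2 - 3*w - 5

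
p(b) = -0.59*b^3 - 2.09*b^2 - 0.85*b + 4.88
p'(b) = -1.77*b^2 - 4.18*b - 0.85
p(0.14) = 4.72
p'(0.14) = -1.47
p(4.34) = -86.41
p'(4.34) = -52.33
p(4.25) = -81.77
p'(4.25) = -50.59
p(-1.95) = 2.97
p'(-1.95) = 0.57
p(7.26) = -337.22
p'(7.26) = -124.49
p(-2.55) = 3.24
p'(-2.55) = -1.70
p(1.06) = 0.93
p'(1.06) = -7.27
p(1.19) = -0.09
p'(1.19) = -8.33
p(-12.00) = 733.64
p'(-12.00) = -205.57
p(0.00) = 4.88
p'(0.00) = -0.85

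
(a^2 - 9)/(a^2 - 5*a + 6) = (a + 3)/(a - 2)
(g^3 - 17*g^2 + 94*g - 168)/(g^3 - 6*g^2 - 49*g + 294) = (g - 4)/(g + 7)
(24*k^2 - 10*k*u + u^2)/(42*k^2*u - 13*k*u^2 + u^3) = (-4*k + u)/(u*(-7*k + u))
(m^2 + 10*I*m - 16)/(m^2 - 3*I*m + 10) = (m + 8*I)/(m - 5*I)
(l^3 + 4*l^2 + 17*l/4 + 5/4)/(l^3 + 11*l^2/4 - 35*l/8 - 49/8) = 2*(4*l^2 + 12*l + 5)/(8*l^2 + 14*l - 49)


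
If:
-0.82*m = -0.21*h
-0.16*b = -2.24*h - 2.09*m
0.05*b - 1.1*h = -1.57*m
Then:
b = 0.00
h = 0.00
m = 0.00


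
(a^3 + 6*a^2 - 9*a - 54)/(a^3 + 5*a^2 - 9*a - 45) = (a + 6)/(a + 5)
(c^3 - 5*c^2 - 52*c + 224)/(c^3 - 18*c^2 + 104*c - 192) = (c + 7)/(c - 6)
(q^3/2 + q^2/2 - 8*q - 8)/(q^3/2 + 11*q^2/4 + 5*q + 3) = 2*(q^3 + q^2 - 16*q - 16)/(2*q^3 + 11*q^2 + 20*q + 12)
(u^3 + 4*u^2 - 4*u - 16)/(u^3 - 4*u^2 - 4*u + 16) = (u + 4)/(u - 4)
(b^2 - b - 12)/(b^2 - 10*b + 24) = (b + 3)/(b - 6)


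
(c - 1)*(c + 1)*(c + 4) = c^3 + 4*c^2 - c - 4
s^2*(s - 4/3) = s^3 - 4*s^2/3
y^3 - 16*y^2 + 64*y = y*(y - 8)^2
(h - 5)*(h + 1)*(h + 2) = h^3 - 2*h^2 - 13*h - 10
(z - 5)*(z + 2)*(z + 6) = z^3 + 3*z^2 - 28*z - 60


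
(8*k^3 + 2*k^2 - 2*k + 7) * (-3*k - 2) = -24*k^4 - 22*k^3 + 2*k^2 - 17*k - 14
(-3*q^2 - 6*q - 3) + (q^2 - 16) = -2*q^2 - 6*q - 19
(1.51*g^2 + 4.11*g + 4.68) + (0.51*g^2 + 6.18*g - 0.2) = 2.02*g^2 + 10.29*g + 4.48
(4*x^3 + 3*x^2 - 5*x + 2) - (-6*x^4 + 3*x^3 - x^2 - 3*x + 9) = 6*x^4 + x^3 + 4*x^2 - 2*x - 7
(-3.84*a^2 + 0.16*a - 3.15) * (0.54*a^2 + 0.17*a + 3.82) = -2.0736*a^4 - 0.5664*a^3 - 16.3426*a^2 + 0.0757*a - 12.033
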